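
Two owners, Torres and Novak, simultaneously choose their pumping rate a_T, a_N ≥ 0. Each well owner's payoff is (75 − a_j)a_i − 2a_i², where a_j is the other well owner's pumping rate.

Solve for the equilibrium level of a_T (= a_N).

15

Torres's payoff is (75 − a_N)a_T − 2a_T².
∂π/∂a_T = 75 − a_N − 4a_T = 0, so a_T = 18.75 − 0.25a_N.
The game is symmetric, so in equilibrium a_N = a_T: the reaction function gives 1.25a_T = 18.75, hence a_T = 15.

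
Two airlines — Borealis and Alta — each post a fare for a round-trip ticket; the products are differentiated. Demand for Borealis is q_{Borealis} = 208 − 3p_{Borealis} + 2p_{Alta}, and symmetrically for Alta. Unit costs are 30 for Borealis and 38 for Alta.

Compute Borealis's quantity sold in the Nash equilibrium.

138

Borealis's profit: π = (p_{Borealis} − 30)(208 − 3p_{Borealis} + 2p_{Alta}).
∂π/∂p_{Borealis} = 298 − 6p_{Borealis} + 2p_{Alta} = 0 ⇒ p_{Borealis} = 149/3 + (1/3)p_{Alta}.
Similarly p_{Alta} = 161/3 + (1/3)p_{Borealis}.
Solving the two reaction functions simultaneously: (1 − (1/3)(1/3))p_{Borealis} = 149/3 + (1/3)·(161/3), so (8/9)p_{Borealis} = 608/9 and p_{Borealis} = 76.
Then p_{Alta} = 161/3 + (1/3)·76 = 79.
q_{Borealis} = 208 − 3·76 + 2·79 = 138.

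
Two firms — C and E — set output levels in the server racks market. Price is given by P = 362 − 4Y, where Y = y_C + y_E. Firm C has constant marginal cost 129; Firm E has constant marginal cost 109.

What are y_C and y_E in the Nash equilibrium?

Firm C's profit: π = y_C(362 − 4(y_C + y_E)) − 129y_C.
∂π/∂y_C = 233 − 8y_C − 4y_E = 0, so y_C = 29.125 − 0.5y_E.
By the same steps for E: y_E = 31.625 − 0.5y_C.
Plugging y_E into C's best response: y_C = 29.125 − 0.5(31.625 − 0.5y_C) ⇒ 0.75y_C = 13.3125, so y_C = 17.75.
Then y_E = 31.625 − 0.5·17.75 = 22.75.

17.75, 22.75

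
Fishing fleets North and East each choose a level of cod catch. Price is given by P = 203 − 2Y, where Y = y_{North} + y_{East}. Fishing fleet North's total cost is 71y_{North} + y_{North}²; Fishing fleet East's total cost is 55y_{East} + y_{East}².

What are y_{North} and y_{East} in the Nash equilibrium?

Fishing fleet North's profit: π = y_{North}(203 − 2(y_{North} + y_{East})) − 71y_{North} − y_{North}².
∂π/∂y_{North} = 132 − 6y_{North} − 2y_{East} = 0, so y_{North} = 22 − (1/3)y_{East}.
By the same steps for East: y_{East} = 74/3 − (1/3)y_{North}.
Plugging y_{East} into North's best response: y_{North} = 22 − (1/3)(74/3 − (1/3)y_{North}) ⇒ (8/9)y_{North} = 124/9, so y_{North} = 15.5.
Then y_{East} = 74/3 − (1/3)·15.5 = 19.5.

15.5, 19.5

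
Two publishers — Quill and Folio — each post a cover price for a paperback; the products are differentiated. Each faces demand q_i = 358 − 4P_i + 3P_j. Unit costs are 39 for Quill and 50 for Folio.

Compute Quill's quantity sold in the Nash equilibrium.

Quill's profit: π = (P_{Quill} − 39)(358 − 4P_{Quill} + 3P_{Folio}).
∂π/∂P_{Quill} = 514 − 8P_{Quill} + 3P_{Folio} = 0 ⇒ P_{Quill} = 64.25 + 0.375P_{Folio}.
Similarly P_{Folio} = 69.75 + 0.375P_{Quill}.
Substituting the second reaction function into the first: P_{Quill} = 64.25 + 0.375(69.75 + 0.375P_{Quill}), which gives (55/64)P_{Quill} = 2893/32 ⇒ P_{Quill} = 105.2.
Then P_{Folio} = 69.75 + 0.375·105.2 = 109.2.
q_{Quill} = 358 − 4·105.2 + 3·109.2 = 264.8.

264.8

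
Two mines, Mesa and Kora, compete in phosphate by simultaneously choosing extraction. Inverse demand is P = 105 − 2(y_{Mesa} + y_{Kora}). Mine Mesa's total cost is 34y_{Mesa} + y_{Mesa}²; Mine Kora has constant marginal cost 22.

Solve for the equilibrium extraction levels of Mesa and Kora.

Mine Mesa's profit: π = y_{Mesa}(105 − 2(y_{Mesa} + y_{Kora})) − 34y_{Mesa} − y_{Mesa}².
∂π/∂y_{Mesa} = 71 − 6y_{Mesa} − 2y_{Kora} = 0, so y_{Mesa} = 71/6 − (1/3)y_{Kora}.
For Kora: ∂π/∂y_{Kora} = 83 − 4y_{Kora} − 2y_{Mesa} = 0 ⇒ y_{Kora} = 20.75 − 0.5y_{Mesa}.
Plugging y_{Kora} into Mesa's best response: y_{Mesa} = 71/6 − (1/3)(20.75 − 0.5y_{Mesa}) ⇒ (5/6)y_{Mesa} = 59/12, so y_{Mesa} = 5.9.
Then y_{Kora} = 20.75 − 0.5·5.9 = 17.8.

5.9, 17.8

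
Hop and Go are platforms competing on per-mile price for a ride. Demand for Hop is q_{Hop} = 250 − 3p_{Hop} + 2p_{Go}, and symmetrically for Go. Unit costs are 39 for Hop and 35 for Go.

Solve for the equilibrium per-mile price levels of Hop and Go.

91, 89.5

Hop's profit: π = (p_{Hop} − 39)(250 − 3p_{Hop} + 2p_{Go}).
∂π/∂p_{Hop} = 367 − 6p_{Hop} + 2p_{Go} = 0 ⇒ p_{Hop} = 367/6 + (1/3)p_{Go}.
Similarly p_{Go} = 355/6 + (1/3)p_{Hop}.
Solving the two reaction functions simultaneously: (1 − (1/3)(1/3))p_{Hop} = 367/6 + (1/3)·(355/6), so (8/9)p_{Hop} = 728/9 and p_{Hop} = 91.
Then p_{Go} = 355/6 + (1/3)·91 = 89.5.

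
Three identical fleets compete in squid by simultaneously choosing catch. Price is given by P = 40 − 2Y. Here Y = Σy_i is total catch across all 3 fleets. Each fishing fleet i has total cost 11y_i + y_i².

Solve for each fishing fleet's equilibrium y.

2.9

A representative fishing fleet's profit is π_i = y_i(40 − 2Y) − 11y_i − y_i², with Y = y_i + Σ_{j≠i} y_j.
First-order condition: 29 − 6y_i − 2Σ_{j≠i} y_j = 0.
Imposing symmetry (y_j = y for all j) turns Σ_{j≠i} y_j into 2y, so 29 = 10y and y = 2.9.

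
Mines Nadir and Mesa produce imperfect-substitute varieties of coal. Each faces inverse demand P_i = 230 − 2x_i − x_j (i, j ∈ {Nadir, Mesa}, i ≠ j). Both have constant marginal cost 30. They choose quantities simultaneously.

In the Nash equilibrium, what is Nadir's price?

Mine Nadir's profit: π = x_{Nadir}(230 − 2x_{Nadir} − x_{Mesa}) − 30x_{Nadir}.
∂π/∂x_{Nadir} = 200 − 4x_{Nadir} − x_{Mesa} = 0 ⇒ x_{Nadir} = 50 − 0.25x_{Mesa}.
Setting x_{Nadir} = x_{Mesa} in the reaction function: x_{Nadir} = 50 − 0.25x_{Nadir}, so x_{Nadir} = 50 / 1.25 = 40.
P_{Nadir} = 230 − 2·40 − 40 = 110.

110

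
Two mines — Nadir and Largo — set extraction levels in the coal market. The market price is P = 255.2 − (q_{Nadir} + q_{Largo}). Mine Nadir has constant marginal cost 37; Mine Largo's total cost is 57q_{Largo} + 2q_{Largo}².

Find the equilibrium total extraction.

Mine Nadir's profit: π = q_{Nadir}(255.2 − (q_{Nadir} + q_{Largo})) − 37q_{Nadir}.
∂π/∂q_{Nadir} = 218.2 − 2q_{Nadir} − q_{Largo} = 0, so q_{Nadir} = 109.1 − 0.5q_{Largo}.
For Largo: ∂π/∂q_{Largo} = 198.2 − 6q_{Largo} − q_{Nadir} = 0 ⇒ q_{Largo} = 991/30 − (1/6)q_{Nadir}.
Plugging q_{Largo} into Nadir's best response: q_{Nadir} = 109.1 − 0.5(991/30 − (1/6)q_{Nadir}) ⇒ (11/12)q_{Nadir} = 1111/12, so q_{Nadir} = 101.
Then q_{Largo} = 991/30 − (1/6)·101 = 16.2.
Total extraction: 101 + 16.2 = 117.2.

117.2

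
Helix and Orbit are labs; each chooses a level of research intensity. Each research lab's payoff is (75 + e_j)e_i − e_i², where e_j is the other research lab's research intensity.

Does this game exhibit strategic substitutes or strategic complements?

Helix's payoff is (75 + e_O)e_H − e_H².
∂π/∂e_H = 75 + e_O − 2e_H = 0, so e_H = 37.5 + 0.5e_O.
The best-response slope de_H/de_O = 0.5 > 0: the reaction function is upward-sloping, so the choices are strategic complements.

strategic complements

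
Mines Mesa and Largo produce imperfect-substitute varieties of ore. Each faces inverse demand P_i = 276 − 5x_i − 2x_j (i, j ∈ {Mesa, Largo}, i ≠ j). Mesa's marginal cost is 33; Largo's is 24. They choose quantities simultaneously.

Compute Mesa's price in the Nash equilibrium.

133.3125

Mine Mesa's profit: π = x_{Mesa}(276 − 5x_{Mesa} − 2x_{Largo}) − 33x_{Mesa}.
∂π/∂x_{Mesa} = 243 − 10x_{Mesa} − 2x_{Largo} = 0 ⇒ x_{Mesa} = 24.3 − 0.2x_{Largo}.
Similarly x_{Largo} = 25.2 − 0.2x_{Mesa}.
Plugging x_{Largo} into Mesa's best response: x_{Mesa} = 24.3 − 0.2(25.2 − 0.2x_{Mesa}) ⇒ 0.96x_{Mesa} = 19.26, so x_{Mesa} = 20.0625.
Then x_{Largo} = 25.2 − 0.2·20.0625 = 21.1875.
P_{Mesa} = 276 − 5·20.0625 − 2·21.1875 = 133.3125.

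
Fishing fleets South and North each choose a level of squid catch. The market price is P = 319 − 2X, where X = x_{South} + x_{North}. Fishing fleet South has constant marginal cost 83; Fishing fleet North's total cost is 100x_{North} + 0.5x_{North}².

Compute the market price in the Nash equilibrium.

175.75

Fishing fleet South's profit: π = x_{South}(319 − 2(x_{South} + x_{North})) − 83x_{South}.
∂π/∂x_{South} = 236 − 4x_{South} − 2x_{North} = 0, so x_{South} = 59 − 0.5x_{North}.
For North: ∂π/∂x_{North} = 219 − 5x_{North} − 2x_{South} = 0 ⇒ x_{North} = 43.8 − 0.4x_{South}.
Plugging x_{North} into South's best response: x_{South} = 59 − 0.5(43.8 − 0.4x_{South}) ⇒ 0.8x_{South} = 37.1, so x_{South} = 46.375.
Then x_{North} = 43.8 − 0.4·46.375 = 25.25.
Equilibrium price: P = 319 − 2·71.625 = 175.75.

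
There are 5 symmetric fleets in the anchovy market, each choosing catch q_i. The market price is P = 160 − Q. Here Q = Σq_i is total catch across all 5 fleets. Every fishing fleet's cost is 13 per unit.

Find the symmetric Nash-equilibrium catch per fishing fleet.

24.5

A representative fishing fleet's profit is π_i = q_i(160 − Q) − 13q_i, with Q = q_i + Σ_{j≠i} q_j.
First-order condition: 147 − 2q_i − Σ_{j≠i} q_j = 0.
Imposing symmetry (q_j = q for all j) turns Σ_{j≠i} q_j into 4q, so 147 = 6q and q = 24.5.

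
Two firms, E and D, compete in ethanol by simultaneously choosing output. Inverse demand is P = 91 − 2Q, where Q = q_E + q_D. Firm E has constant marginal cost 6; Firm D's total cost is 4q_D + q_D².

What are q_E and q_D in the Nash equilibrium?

Firm E's profit: π = q_E(91 − 2(q_E + q_D)) − 6q_E.
∂π/∂q_E = 85 − 4q_E − 2q_D = 0, so q_E = 21.25 − 0.5q_D.
For D: ∂π/∂q_D = 87 − 6q_D − 2q_E = 0 ⇒ q_D = 14.5 − (1/3)q_E.
Plugging q_D into E's best response: q_E = 21.25 − 0.5(14.5 − (1/3)q_E) ⇒ (5/6)q_E = 14, so q_E = 16.8.
Then q_D = 14.5 − (1/3)·16.8 = 8.9.

16.8, 8.9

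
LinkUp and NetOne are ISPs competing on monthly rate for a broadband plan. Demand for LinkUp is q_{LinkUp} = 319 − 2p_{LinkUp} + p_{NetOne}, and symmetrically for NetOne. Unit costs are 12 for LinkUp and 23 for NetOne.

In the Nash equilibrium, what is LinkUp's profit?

LinkUp's profit: π = (p_{LinkUp} − 12)(319 − 2p_{LinkUp} + p_{NetOne}).
∂π/∂p_{LinkUp} = 343 − 4p_{LinkUp} + p_{NetOne} = 0 ⇒ p_{LinkUp} = 85.75 + 0.25p_{NetOne}.
Similarly p_{NetOne} = 91.25 + 0.25p_{LinkUp}.
Substituting the second reaction function into the first: p_{LinkUp} = 85.75 + 0.25(91.25 + 0.25p_{LinkUp}), which gives 0.9375p_{LinkUp} = 108.5625 ⇒ p_{LinkUp} = 115.8.
Then p_{NetOne} = 91.25 + 0.25·115.8 = 120.2.
q_{LinkUp} = 319 − 2·115.8 + 120.2 = 207.6.
Profit = (115.8 − 12)·207.6 = 21548.88.

21548.88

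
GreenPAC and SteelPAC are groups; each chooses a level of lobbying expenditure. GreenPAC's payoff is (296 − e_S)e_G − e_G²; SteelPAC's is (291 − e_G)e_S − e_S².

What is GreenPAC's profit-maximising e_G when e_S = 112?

92

Expanding GreenPAC's payoff: 296e_G − e_Se_G − e_G².
∂π/∂e_G = 296 − e_S − 2e_G = 0, so e_G = 148 − 0.5e_S.
At e_S = 112: e_G = 148 − 0.5·112 = 92.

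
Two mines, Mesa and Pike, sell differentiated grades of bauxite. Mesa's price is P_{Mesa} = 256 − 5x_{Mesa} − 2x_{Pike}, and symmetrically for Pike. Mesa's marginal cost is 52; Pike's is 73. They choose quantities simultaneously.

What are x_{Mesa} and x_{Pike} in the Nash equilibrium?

17.4375, 14.8125

Mine Mesa's profit: π = x_{Mesa}(256 − 5x_{Mesa} − 2x_{Pike}) − 52x_{Mesa}.
∂π/∂x_{Mesa} = 204 − 10x_{Mesa} − 2x_{Pike} = 0 ⇒ x_{Mesa} = 20.4 − 0.2x_{Pike}.
Similarly x_{Pike} = 18.3 − 0.2x_{Mesa}.
Plugging x_{Pike} into Mesa's best response: x_{Mesa} = 20.4 − 0.2(18.3 − 0.2x_{Mesa}) ⇒ 0.96x_{Mesa} = 16.74, so x_{Mesa} = 17.4375.
Then x_{Pike} = 18.3 − 0.2·17.4375 = 14.8125.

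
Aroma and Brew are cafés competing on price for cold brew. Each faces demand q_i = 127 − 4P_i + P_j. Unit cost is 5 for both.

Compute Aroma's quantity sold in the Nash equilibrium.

64

Aroma's profit: π = (P_{Aroma} − 5)(127 − 4P_{Aroma} + P_{Brew}).
∂π/∂P_{Aroma} = 147 − 8P_{Aroma} + P_{Brew} = 0 ⇒ P_{Aroma} = 18.375 + 0.125P_{Brew}.
Setting P_{Aroma} = P_{Brew} in the reaction function: P_{Aroma} = 18.375 + 0.125P_{Aroma}, so P_{Aroma} = 18.375 / 0.875 = 21.
q_{Aroma} = 127 − 4·21 + 21 = 64.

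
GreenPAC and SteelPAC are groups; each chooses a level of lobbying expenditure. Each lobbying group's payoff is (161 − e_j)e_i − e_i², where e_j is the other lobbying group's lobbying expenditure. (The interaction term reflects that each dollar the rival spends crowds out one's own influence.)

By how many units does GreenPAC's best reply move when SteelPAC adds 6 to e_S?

-3

GreenPAC's payoff is (161 − e_S)e_G − e_G².
∂π/∂e_G = 161 − e_S − 2e_G = 0, so e_G = 80.5 − 0.5e_S.
The reaction-function slope is −0.5, so a 6-unit rise in e_S moves e_G by −0.5 × 6 = −3. GreenPAC's best response falls — the actions are strategic substitutes.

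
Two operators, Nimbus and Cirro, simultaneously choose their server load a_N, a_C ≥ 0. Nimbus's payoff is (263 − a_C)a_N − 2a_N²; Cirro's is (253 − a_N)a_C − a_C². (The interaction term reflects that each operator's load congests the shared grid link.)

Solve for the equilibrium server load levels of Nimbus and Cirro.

Expanding Nimbus's payoff: 263a_N − a_Ca_N − 2a_N².
∂π/∂a_N = 263 − a_C − 4a_N = 0, so a_N = 65.75 − 0.25a_C.
Likewise for Cirro: a_C = 126.5 − 0.5a_N.
Substituting the second reaction function into the first: a_N = 65.75 − 0.25(126.5 − 0.5a_N), which gives 0.875a_N = 34.125 ⇒ a_N = 39.
Then a_C = 126.5 − 0.5·39 = 107.

39, 107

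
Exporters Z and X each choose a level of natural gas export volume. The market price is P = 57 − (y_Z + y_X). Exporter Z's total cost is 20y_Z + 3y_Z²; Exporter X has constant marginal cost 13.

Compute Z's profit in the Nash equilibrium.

16

Exporter Z's profit: π = y_Z(57 − (y_Z + y_X)) − 20y_Z − 3y_Z².
∂π/∂y_Z = 37 − 8y_Z − y_X = 0, so y_Z = 4.625 − 0.125y_X.
For X: ∂π/∂y_X = 44 − 2y_X − y_Z = 0 ⇒ y_X = 22 − 0.5y_Z.
Plugging y_X into Z's best response: y_Z = 4.625 − 0.125(22 − 0.5y_Z) ⇒ 0.9375y_Z = 1.875, so y_Z = 2.
Then y_X = 22 − 0.5·2 = 21.
Price P = 57 − 23 = 34.
Z's profit: (34 − 20)·2 − 3(2)² = 16.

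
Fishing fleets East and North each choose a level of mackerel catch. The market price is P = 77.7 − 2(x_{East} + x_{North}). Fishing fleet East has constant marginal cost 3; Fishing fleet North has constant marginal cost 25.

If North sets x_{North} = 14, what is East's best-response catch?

11.675

Fishing fleet East's profit: π = x_{East}(77.7 − 2(x_{East} + x_{North})) − 3x_{East}.
∂π/∂x_{East} = 74.7 − 4x_{East} − 2x_{North} = 0, so x_{East} = 18.675 − 0.5x_{North}.
At x_{North} = 14: x_{East} = 18.675 − 0.5·14 = 11.675.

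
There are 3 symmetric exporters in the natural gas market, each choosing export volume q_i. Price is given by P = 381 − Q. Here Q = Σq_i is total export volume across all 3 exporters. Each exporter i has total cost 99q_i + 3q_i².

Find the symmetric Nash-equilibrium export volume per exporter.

A representative exporter's profit is π_i = q_i(381 − Q) − 99q_i − 3q_i², with Q = q_i + Σ_{j≠i} q_j.
First-order condition: 282 − 8q_i − Σ_{j≠i} q_j = 0.
Imposing symmetry (q_j = q for all j) turns Σ_{j≠i} q_j into 2q, so 282 = 10q and q = 28.2.

28.2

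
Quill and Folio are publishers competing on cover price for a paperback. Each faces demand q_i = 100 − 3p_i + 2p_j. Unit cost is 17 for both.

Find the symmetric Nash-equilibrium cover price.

Quill's profit: π = (p_{Quill} − 17)(100 − 3p_{Quill} + 2p_{Folio}).
∂π/∂p_{Quill} = 151 − 6p_{Quill} + 2p_{Folio} = 0 ⇒ p_{Quill} = 151/6 + (1/3)p_{Folio}.
By symmetry p_{Folio} = p_{Quill}; substituting into the reaction function, (2/3)p_{Quill} = 151/6 and p_{Quill} = 37.75.

37.75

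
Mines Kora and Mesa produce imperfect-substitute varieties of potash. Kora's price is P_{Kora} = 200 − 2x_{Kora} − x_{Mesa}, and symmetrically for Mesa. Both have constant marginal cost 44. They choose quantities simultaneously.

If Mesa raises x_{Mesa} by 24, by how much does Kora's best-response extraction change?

Mine Kora's profit: π = x_{Kora}(200 − 2x_{Kora} − x_{Mesa}) − 44x_{Kora}.
∂π/∂x_{Kora} = 156 − 4x_{Kora} − x_{Mesa} = 0 ⇒ x_{Kora} = 39 − 0.25x_{Mesa}.
The reaction-function slope is −0.25, so a 24-unit rise in x_{Mesa} moves x_{Kora} by −0.25 × 24 = −6. Kora's best response falls — the actions are strategic substitutes.

-6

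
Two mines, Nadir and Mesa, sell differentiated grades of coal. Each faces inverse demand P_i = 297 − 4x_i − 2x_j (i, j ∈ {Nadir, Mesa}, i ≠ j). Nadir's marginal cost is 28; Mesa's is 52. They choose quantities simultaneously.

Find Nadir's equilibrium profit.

3069.16

Mine Nadir's profit: π = x_{Nadir}(297 − 4x_{Nadir} − 2x_{Mesa}) − 28x_{Nadir}.
∂π/∂x_{Nadir} = 269 − 8x_{Nadir} − 2x_{Mesa} = 0 ⇒ x_{Nadir} = 33.625 − 0.25x_{Mesa}.
Similarly x_{Mesa} = 30.625 − 0.25x_{Nadir}.
Substituting the second reaction function into the first: x_{Nadir} = 33.625 − 0.25(30.625 − 0.25x_{Nadir}), which gives 0.9375x_{Nadir} = 831/32 ⇒ x_{Nadir} = 27.7.
Then x_{Mesa} = 30.625 − 0.25·27.7 = 23.7.
P_{Nadir} = 297 − 4·27.7 − 2·23.7 = 138.8.
Profit = (138.8 − 28)·27.7 = 3069.16.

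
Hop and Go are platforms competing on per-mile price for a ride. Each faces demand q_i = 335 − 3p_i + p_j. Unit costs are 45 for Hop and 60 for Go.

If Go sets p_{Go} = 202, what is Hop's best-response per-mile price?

Hop's profit: π = (p_{Hop} − 45)(335 − 3p_{Hop} + p_{Go}).
∂π/∂p_{Hop} = 470 − 6p_{Hop} + p_{Go} = 0 ⇒ p_{Hop} = 235/3 + (1/6)p_{Go}.
At p_{Go} = 202: p_{Hop} = 235/3 + (1/6)·202 = 112.

112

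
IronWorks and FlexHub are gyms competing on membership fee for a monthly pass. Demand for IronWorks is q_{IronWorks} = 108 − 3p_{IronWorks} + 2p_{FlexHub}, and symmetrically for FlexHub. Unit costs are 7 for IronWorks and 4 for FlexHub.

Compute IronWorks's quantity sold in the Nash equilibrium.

IronWorks's profit: π = (p_{IronWorks} − 7)(108 − 3p_{IronWorks} + 2p_{FlexHub}).
∂π/∂p_{IronWorks} = 129 − 6p_{IronWorks} + 2p_{FlexHub} = 0 ⇒ p_{IronWorks} = 21.5 + (1/3)p_{FlexHub}.
Similarly p_{FlexHub} = 20 + (1/3)p_{IronWorks}.
Plugging p_{FlexHub} into IronWorks's best response: p_{IronWorks} = 21.5 + (1/3)(20 + (1/3)p_{IronWorks}) ⇒ (8/9)p_{IronWorks} = 169/6, so p_{IronWorks} = 31.6875.
Then p_{FlexHub} = 20 + (1/3)·31.6875 = 30.5625.
q_{IronWorks} = 108 − 3·31.6875 + 2·30.5625 = 74.0625.

74.0625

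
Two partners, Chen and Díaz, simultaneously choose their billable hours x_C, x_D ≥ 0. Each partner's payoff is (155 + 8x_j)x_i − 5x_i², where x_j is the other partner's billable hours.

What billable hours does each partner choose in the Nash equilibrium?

77.5

Chen's payoff is (155 + 8x_D)x_C − 5x_C².
∂π/∂x_C = 155 + 8x_D − 10x_C = 0, so x_C = 15.5 + 0.8x_D.
By symmetry x_D = x_C; substituting into the reaction function, 0.2x_C = 15.5 and x_C = 77.5.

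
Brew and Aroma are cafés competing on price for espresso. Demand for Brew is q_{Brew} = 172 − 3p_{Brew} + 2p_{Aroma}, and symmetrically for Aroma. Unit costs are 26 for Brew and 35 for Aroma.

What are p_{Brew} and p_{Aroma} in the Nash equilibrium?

Brew's profit: π = (p_{Brew} − 26)(172 − 3p_{Brew} + 2p_{Aroma}).
∂π/∂p_{Brew} = 250 − 6p_{Brew} + 2p_{Aroma} = 0 ⇒ p_{Brew} = 125/3 + (1/3)p_{Aroma}.
Similarly p_{Aroma} = 277/6 + (1/3)p_{Brew}.
Plugging p_{Aroma} into Brew's best response: p_{Brew} = 125/3 + (1/3)(277/6 + (1/3)p_{Brew}) ⇒ (8/9)p_{Brew} = 1027/18, so p_{Brew} = 64.1875.
Then p_{Aroma} = 277/6 + (1/3)·64.1875 = 67.5625.

64.1875, 67.5625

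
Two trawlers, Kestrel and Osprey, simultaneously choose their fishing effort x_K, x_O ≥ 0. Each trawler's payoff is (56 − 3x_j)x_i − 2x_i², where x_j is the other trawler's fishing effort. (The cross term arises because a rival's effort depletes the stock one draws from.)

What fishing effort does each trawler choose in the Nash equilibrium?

Kestrel's payoff is (56 − 3x_O)x_K − 2x_K².
∂π/∂x_K = 56 − 3x_O − 4x_K = 0, so x_K = 14 − 0.75x_O.
Setting x_K = x_O in the reaction function: x_K = 14 − 0.75x_K, so x_K = 14 / 1.75 = 8.

8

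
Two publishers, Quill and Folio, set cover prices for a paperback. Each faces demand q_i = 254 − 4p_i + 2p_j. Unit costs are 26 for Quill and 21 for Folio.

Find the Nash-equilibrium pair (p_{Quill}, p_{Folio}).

Quill's profit: π = (p_{Quill} − 26)(254 − 4p_{Quill} + 2p_{Folio}).
∂π/∂p_{Quill} = 358 − 8p_{Quill} + 2p_{Folio} = 0 ⇒ p_{Quill} = 44.75 + 0.25p_{Folio}.
Similarly p_{Folio} = 42.25 + 0.25p_{Quill}.
Plugging p_{Folio} into Quill's best response: p_{Quill} = 44.75 + 0.25(42.25 + 0.25p_{Quill}) ⇒ 0.9375p_{Quill} = 55.3125, so p_{Quill} = 59.
Then p_{Folio} = 42.25 + 0.25·59 = 57.

59, 57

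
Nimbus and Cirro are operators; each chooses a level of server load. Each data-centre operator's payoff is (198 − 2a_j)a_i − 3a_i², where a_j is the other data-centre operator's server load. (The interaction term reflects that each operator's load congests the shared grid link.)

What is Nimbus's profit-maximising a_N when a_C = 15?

Nimbus's payoff is (198 − 2a_C)a_N − 3a_N².
∂π/∂a_N = 198 − 2a_C − 6a_N = 0, so a_N = 33 − (1/3)a_C.
At a_C = 15: a_N = 33 − (1/3)·15 = 28.

28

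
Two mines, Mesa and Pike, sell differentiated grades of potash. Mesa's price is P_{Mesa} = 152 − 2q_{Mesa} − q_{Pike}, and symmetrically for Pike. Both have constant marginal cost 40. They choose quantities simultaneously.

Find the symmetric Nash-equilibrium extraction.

22.4

Mine Mesa's profit: π = q_{Mesa}(152 − 2q_{Mesa} − q_{Pike}) − 40q_{Mesa}.
∂π/∂q_{Mesa} = 112 − 4q_{Mesa} − q_{Pike} = 0 ⇒ q_{Mesa} = 28 − 0.25q_{Pike}.
The game is symmetric, so in equilibrium q_{Pike} = q_{Mesa}: the reaction function gives 1.25q_{Mesa} = 28, hence q_{Mesa} = 22.4.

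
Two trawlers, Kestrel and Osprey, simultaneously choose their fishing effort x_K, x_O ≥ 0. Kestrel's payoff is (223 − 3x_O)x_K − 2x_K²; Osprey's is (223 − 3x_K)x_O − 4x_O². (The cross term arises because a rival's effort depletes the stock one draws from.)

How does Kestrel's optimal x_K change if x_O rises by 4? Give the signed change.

Expanding Kestrel's payoff: 223x_K − 3x_Ox_K − 2x_K².
∂π/∂x_K = 223 − 3x_O − 4x_K = 0, so x_K = 55.75 − 0.75x_O.
The reaction-function slope is −0.75, so a 4-unit rise in x_O moves x_K by −0.75 × 4 = −3. Kestrel's best response falls — the actions are strategic substitutes.

-3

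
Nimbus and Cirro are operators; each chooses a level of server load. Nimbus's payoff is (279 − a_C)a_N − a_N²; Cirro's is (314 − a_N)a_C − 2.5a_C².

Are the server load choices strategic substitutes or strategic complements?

strategic substitutes

Expanding Nimbus's payoff: 279a_N − a_Ca_N − a_N².
∂π/∂a_N = 279 − a_C − 2a_N = 0, so a_N = 139.5 − 0.5a_C.
The best-response slope da_N/da_C = −0.5 < 0: the reaction function is downward-sloping, so the choices are strategic substitutes.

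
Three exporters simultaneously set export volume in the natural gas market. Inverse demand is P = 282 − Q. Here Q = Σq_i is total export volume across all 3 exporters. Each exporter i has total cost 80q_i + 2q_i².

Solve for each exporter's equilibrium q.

A representative exporter's profit is π_i = q_i(282 − Q) − 80q_i − 2q_i², with Q = q_i + Σ_{j≠i} q_j.
First-order condition: 202 − 6q_i − Σ_{j≠i} q_j = 0.
In a symmetric equilibrium every exporter chooses the same q, so Σ_{j≠i} q_j = 2q. The condition becomes 202 − 8q = 0, giving q = 202/8 = 25.25.

25.25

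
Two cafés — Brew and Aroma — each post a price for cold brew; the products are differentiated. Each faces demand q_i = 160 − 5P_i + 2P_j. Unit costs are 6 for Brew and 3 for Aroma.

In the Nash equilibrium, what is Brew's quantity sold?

87.1875

Brew's profit: π = (P_{Brew} − 6)(160 − 5P_{Brew} + 2P_{Aroma}).
∂π/∂P_{Brew} = 190 − 10P_{Brew} + 2P_{Aroma} = 0 ⇒ P_{Brew} = 19 + 0.2P_{Aroma}.
Similarly P_{Aroma} = 17.5 + 0.2P_{Brew}.
Plugging P_{Aroma} into Brew's best response: P_{Brew} = 19 + 0.2(17.5 + 0.2P_{Brew}) ⇒ 0.96P_{Brew} = 22.5, so P_{Brew} = 23.4375.
Then P_{Aroma} = 17.5 + 0.2·23.4375 = 22.1875.
q_{Brew} = 160 − 5·23.4375 + 2·22.1875 = 87.1875.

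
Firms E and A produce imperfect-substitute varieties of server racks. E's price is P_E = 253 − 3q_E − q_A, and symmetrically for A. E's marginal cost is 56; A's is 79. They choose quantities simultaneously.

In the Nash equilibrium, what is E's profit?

2488.32

Firm E's profit: π = q_E(253 − 3q_E − q_A) − 56q_E.
∂π/∂q_E = 197 − 6q_E − q_A = 0 ⇒ q_E = 197/6 − (1/6)q_A.
Similarly q_A = 29 − (1/6)q_E.
Solving the two reaction functions simultaneously: (1 − (−1/6)(−1/6))q_E = 197/6 − (1/6)·29, so (35/36)q_E = 28 and q_E = 28.8.
Then q_A = 29 − (1/6)·28.8 = 24.2.
P_E = 253 − 3·28.8 − 24.2 = 142.4.
Profit = (142.4 − 56)·28.8 = 2488.32.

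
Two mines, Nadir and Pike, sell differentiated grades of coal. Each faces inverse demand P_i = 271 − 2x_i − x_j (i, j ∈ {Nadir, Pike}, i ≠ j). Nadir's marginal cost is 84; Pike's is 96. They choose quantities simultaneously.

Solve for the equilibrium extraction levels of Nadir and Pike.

Mine Nadir's profit: π = x_{Nadir}(271 − 2x_{Nadir} − x_{Pike}) − 84x_{Nadir}.
∂π/∂x_{Nadir} = 187 − 4x_{Nadir} − x_{Pike} = 0 ⇒ x_{Nadir} = 46.75 − 0.25x_{Pike}.
Similarly x_{Pike} = 43.75 − 0.25x_{Nadir}.
Plugging x_{Pike} into Nadir's best response: x_{Nadir} = 46.75 − 0.25(43.75 − 0.25x_{Nadir}) ⇒ 0.9375x_{Nadir} = 35.8125, so x_{Nadir} = 38.2.
Then x_{Pike} = 43.75 − 0.25·38.2 = 34.2.

38.2, 34.2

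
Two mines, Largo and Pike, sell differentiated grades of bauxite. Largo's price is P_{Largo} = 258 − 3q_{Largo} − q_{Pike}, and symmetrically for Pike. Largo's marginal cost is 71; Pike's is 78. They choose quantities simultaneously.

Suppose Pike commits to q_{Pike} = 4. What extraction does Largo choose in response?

30.5

Mine Largo's profit: π = q_{Largo}(258 − 3q_{Largo} − q_{Pike}) − 71q_{Largo}.
∂π/∂q_{Largo} = 187 − 6q_{Largo} − q_{Pike} = 0 ⇒ q_{Largo} = 187/6 − (1/6)q_{Pike}.
At q_{Pike} = 4: q_{Largo} = 187/6 − (1/6)·4 = 30.5.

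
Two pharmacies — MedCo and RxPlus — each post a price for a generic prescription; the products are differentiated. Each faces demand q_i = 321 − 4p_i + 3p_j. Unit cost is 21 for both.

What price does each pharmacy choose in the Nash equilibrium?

MedCo's profit: π = (p_{MedCo} − 21)(321 − 4p_{MedCo} + 3p_{RxPlus}).
∂π/∂p_{MedCo} = 405 − 8p_{MedCo} + 3p_{RxPlus} = 0 ⇒ p_{MedCo} = 50.625 + 0.375p_{RxPlus}.
Setting p_{MedCo} = p_{RxPlus} in the reaction function: p_{MedCo} = 50.625 + 0.375p_{MedCo}, so p_{MedCo} = 50.625 / 0.625 = 81.

81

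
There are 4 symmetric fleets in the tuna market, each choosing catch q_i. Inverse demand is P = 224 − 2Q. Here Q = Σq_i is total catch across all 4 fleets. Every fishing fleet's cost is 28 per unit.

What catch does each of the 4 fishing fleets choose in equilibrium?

A representative fishing fleet's profit is π_i = q_i(224 − 2Q) − 28q_i, with Q = q_i + Σ_{j≠i} q_j.
First-order condition: 196 − 4q_i − 2Σ_{j≠i} q_j = 0.
Imposing symmetry (q_j = q for all j) turns Σ_{j≠i} q_j into 3q, so 196 = 10q and q = 19.6.

19.6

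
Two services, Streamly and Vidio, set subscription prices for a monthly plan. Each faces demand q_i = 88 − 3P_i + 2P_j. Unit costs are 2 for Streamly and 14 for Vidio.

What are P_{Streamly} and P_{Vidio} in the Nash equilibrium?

Streamly's profit: π = (P_{Streamly} − 2)(88 − 3P_{Streamly} + 2P_{Vidio}).
∂π/∂P_{Streamly} = 94 − 6P_{Streamly} + 2P_{Vidio} = 0 ⇒ P_{Streamly} = 47/3 + (1/3)P_{Vidio}.
Similarly P_{Vidio} = 65/3 + (1/3)P_{Streamly}.
Substituting the second reaction function into the first: P_{Streamly} = 47/3 + (1/3)(65/3 + (1/3)P_{Streamly}), which gives (8/9)P_{Streamly} = 206/9 ⇒ P_{Streamly} = 25.75.
Then P_{Vidio} = 65/3 + (1/3)·25.75 = 30.25.

25.75, 30.25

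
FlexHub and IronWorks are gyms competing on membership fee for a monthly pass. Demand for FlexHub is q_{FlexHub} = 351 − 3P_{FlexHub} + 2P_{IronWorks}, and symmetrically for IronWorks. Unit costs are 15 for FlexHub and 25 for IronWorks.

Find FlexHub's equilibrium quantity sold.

257.625

FlexHub's profit: π = (P_{FlexHub} − 15)(351 − 3P_{FlexHub} + 2P_{IronWorks}).
∂π/∂P_{FlexHub} = 396 − 6P_{FlexHub} + 2P_{IronWorks} = 0 ⇒ P_{FlexHub} = 66 + (1/3)P_{IronWorks}.
Similarly P_{IronWorks} = 71 + (1/3)P_{FlexHub}.
Substituting the second reaction function into the first: P_{FlexHub} = 66 + (1/3)(71 + (1/3)P_{FlexHub}), which gives (8/9)P_{FlexHub} = 269/3 ⇒ P_{FlexHub} = 100.875.
Then P_{IronWorks} = 71 + (1/3)·100.875 = 104.625.
q_{FlexHub} = 351 − 3·100.875 + 2·104.625 = 257.625.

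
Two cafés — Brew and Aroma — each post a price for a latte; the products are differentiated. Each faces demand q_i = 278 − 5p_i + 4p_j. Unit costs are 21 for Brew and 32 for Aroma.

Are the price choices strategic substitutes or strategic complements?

strategic complements

Brew's profit: π = (p_{Brew} − 21)(278 − 5p_{Brew} + 4p_{Aroma}).
∂π/∂p_{Brew} = 383 − 10p_{Brew} + 4p_{Aroma} = 0 ⇒ p_{Brew} = 38.3 + 0.4p_{Aroma}.
The best-response slope dp_{Brew}/dp_{Aroma} = 0.4 > 0: the reaction function is upward-sloping, so the choices are strategic complements.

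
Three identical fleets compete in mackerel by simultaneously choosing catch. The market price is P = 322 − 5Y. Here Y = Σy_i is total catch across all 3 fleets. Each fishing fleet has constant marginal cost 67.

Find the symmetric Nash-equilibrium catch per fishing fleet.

A representative fishing fleet's profit is π_i = y_i(322 − 5Y) − 67y_i, with Y = y_i + Σ_{j≠i} y_j.
First-order condition: 255 − 10y_i − 5Σ_{j≠i} y_j = 0.
In a symmetric equilibrium every fishing fleet chooses the same y, so Σ_{j≠i} y_j = 2y. The condition becomes 255 − 20y = 0, giving y = 255/20 = 12.75.

12.75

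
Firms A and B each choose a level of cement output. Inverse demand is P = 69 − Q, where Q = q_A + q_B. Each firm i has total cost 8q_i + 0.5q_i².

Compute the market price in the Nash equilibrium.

Firm A's profit: π = q_A(69 − (q_A + q_B)) − 8q_A − 0.5q_A².
∂π/∂q_A = 61 − 3q_A − q_B = 0, so q_A = 61/3 − (1/3)q_B.
By symmetry q_B = q_A; substituting into the reaction function, (4/3)q_A = 61/3 and q_A = 15.25.
Equilibrium price: P = 69 − 30.5 = 38.5.

38.5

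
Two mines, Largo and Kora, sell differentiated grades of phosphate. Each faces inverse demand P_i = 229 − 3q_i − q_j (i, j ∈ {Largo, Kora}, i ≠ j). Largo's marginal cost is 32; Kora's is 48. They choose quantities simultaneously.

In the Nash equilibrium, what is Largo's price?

Mine Largo's profit: π = q_{Largo}(229 − 3q_{Largo} − q_{Kora}) − 32q_{Largo}.
∂π/∂q_{Largo} = 197 − 6q_{Largo} − q_{Kora} = 0 ⇒ q_{Largo} = 197/6 − (1/6)q_{Kora}.
Similarly q_{Kora} = 181/6 − (1/6)q_{Largo}.
Substituting the second reaction function into the first: q_{Largo} = 197/6 − (1/6)(181/6 − (1/6)q_{Largo}), which gives (35/36)q_{Largo} = 1001/36 ⇒ q_{Largo} = 28.6.
Then q_{Kora} = 181/6 − (1/6)·28.6 = 25.4.
P_{Largo} = 229 − 3·28.6 − 25.4 = 117.8.

117.8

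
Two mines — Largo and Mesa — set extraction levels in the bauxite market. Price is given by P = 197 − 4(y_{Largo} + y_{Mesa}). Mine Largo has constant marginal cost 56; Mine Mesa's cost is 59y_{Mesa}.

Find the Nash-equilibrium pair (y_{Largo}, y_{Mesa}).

Mine Largo's profit: π = y_{Largo}(197 − 4(y_{Largo} + y_{Mesa})) − 56y_{Largo}.
∂π/∂y_{Largo} = 141 − 8y_{Largo} − 4y_{Mesa} = 0, so y_{Largo} = 17.625 − 0.5y_{Mesa}.
By the same steps for Mesa: y_{Mesa} = 17.25 − 0.5y_{Largo}.
Solving the two reaction functions simultaneously: (1 − (−0.5)(−0.5))y_{Largo} = 17.625 − 0.5·17.25, so 0.75y_{Largo} = 9 and y_{Largo} = 12.
Then y_{Mesa} = 17.25 − 0.5·12 = 11.25.

12, 11.25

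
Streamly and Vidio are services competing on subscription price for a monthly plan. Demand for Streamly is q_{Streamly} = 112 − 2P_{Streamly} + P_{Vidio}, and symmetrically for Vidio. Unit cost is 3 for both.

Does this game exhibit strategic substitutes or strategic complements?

strategic complements

Streamly's profit: π = (P_{Streamly} − 3)(112 − 2P_{Streamly} + P_{Vidio}).
∂π/∂P_{Streamly} = 118 − 4P_{Streamly} + P_{Vidio} = 0 ⇒ P_{Streamly} = 29.5 + 0.25P_{Vidio}.
The best-response slope dP_{Streamly}/dP_{Vidio} = 0.25 > 0: the reaction function is upward-sloping, so the choices are strategic complements.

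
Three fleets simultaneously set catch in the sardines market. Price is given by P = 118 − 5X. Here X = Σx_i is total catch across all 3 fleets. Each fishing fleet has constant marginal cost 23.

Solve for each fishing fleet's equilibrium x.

4.75

A representative fishing fleet's profit is π_i = x_i(118 − 5X) − 23x_i, with X = x_i + Σ_{j≠i} x_j.
First-order condition: 95 − 10x_i − 5Σ_{j≠i} x_j = 0.
With identical fishing fleets, set every x_j = x: then 95 − 10x − 10x = 0, i.e. x = 95/20 = 4.75.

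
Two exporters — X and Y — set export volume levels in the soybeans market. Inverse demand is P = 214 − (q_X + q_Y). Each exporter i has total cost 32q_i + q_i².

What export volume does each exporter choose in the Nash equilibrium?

36.4

Exporter X's profit: π = q_X(214 − (q_X + q_Y)) − 32q_X − q_X².
∂π/∂q_X = 182 − 4q_X − q_Y = 0, so q_X = 45.5 − 0.25q_Y.
Setting q_X = q_Y in the reaction function: q_X = 45.5 − 0.25q_X, so q_X = 45.5 / 1.25 = 36.4.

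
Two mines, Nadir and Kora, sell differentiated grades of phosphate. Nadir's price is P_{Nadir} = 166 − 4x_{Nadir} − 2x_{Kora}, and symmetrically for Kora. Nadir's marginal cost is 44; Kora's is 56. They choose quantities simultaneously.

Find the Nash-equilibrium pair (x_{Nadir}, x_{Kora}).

12.6, 10.6

Mine Nadir's profit: π = x_{Nadir}(166 − 4x_{Nadir} − 2x_{Kora}) − 44x_{Nadir}.
∂π/∂x_{Nadir} = 122 − 8x_{Nadir} − 2x_{Kora} = 0 ⇒ x_{Nadir} = 15.25 − 0.25x_{Kora}.
Similarly x_{Kora} = 13.75 − 0.25x_{Nadir}.
Substituting the second reaction function into the first: x_{Nadir} = 15.25 − 0.25(13.75 − 0.25x_{Nadir}), which gives 0.9375x_{Nadir} = 11.8125 ⇒ x_{Nadir} = 12.6.
Then x_{Kora} = 13.75 − 0.25·12.6 = 10.6.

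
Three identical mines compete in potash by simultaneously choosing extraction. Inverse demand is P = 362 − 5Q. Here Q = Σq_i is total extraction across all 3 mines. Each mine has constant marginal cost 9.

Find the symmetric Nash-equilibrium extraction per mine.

A representative mine's profit is π_i = q_i(362 − 5Q) − 9q_i, with Q = q_i + Σ_{j≠i} q_j.
First-order condition: 353 − 10q_i − 5Σ_{j≠i} q_j = 0.
With identical mines, set every q_j = q: then 353 − 10q − 10q = 0, i.e. q = 353/20 = 17.65.

17.65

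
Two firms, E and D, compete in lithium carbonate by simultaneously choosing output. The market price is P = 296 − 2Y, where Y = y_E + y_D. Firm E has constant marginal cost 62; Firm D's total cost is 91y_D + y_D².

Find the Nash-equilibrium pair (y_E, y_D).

49.7, 17.6

Firm E's profit: π = y_E(296 − 2(y_E + y_D)) − 62y_E.
∂π/∂y_E = 234 − 4y_E − 2y_D = 0, so y_E = 58.5 − 0.5y_D.
For D: ∂π/∂y_D = 205 − 6y_D − 2y_E = 0 ⇒ y_D = 205/6 − (1/3)y_E.
Plugging y_D into E's best response: y_E = 58.5 − 0.5(205/6 − (1/3)y_E) ⇒ (5/6)y_E = 497/12, so y_E = 49.7.
Then y_D = 205/6 − (1/3)·49.7 = 17.6.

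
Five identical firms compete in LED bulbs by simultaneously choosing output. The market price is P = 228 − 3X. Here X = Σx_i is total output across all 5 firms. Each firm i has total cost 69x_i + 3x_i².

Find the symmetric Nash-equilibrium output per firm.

A representative firm's profit is π_i = x_i(228 − 3X) − 69x_i − 3x_i², with X = x_i + Σ_{j≠i} x_j.
First-order condition: 159 − 12x_i − 3Σ_{j≠i} x_j = 0.
In a symmetric equilibrium every firm chooses the same x, so Σ_{j≠i} x_j = 4x. The condition becomes 159 − 24x = 0, giving x = 159/24 = 6.625.

6.625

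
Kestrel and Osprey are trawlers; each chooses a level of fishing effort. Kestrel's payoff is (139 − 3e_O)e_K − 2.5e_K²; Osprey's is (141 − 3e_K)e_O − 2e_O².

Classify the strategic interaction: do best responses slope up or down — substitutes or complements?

strategic substitutes

Expanding Kestrel's payoff: 139e_K − 3e_Oe_K − 2.5e_K².
∂π/∂e_K = 139 − 3e_O − 5e_K = 0, so e_K = 27.8 − 0.6e_O.
The best-response slope de_K/de_O = −0.6 < 0: the reaction function is downward-sloping, so the choices are strategic substitutes.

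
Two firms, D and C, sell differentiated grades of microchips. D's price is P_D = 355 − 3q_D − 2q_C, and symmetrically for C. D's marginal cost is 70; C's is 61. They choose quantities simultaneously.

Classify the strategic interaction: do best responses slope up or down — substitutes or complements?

strategic substitutes

Firm D's profit: π = q_D(355 − 3q_D − 2q_C) − 70q_D.
∂π/∂q_D = 285 − 6q_D − 2q_C = 0 ⇒ q_D = 47.5 − (1/3)q_C.
The best-response slope dq_D/dq_C = −1/3 < 0: the reaction function is downward-sloping, so the choices are strategic substitutes.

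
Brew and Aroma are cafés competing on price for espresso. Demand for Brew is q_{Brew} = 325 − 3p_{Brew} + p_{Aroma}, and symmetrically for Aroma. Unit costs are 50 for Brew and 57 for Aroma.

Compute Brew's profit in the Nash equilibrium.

Brew's profit: π = (p_{Brew} − 50)(325 − 3p_{Brew} + p_{Aroma}).
∂π/∂p_{Brew} = 475 − 6p_{Brew} + p_{Aroma} = 0 ⇒ p_{Brew} = 475/6 + (1/6)p_{Aroma}.
Similarly p_{Aroma} = 248/3 + (1/6)p_{Brew}.
Substituting the second reaction function into the first: p_{Brew} = 475/6 + (1/6)(248/3 + (1/6)p_{Brew}), which gives (35/36)p_{Brew} = 1673/18 ⇒ p_{Brew} = 95.6.
Then p_{Aroma} = 248/3 + (1/6)·95.6 = 98.6.
q_{Brew} = 325 − 3·95.6 + 98.6 = 136.8.
Profit = (95.6 − 50)·136.8 = 6238.08.

6238.08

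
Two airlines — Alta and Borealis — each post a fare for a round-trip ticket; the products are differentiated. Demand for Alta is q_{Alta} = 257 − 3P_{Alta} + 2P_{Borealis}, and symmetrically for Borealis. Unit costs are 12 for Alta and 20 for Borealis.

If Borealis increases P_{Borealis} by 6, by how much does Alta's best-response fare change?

Alta's profit: π = (P_{Alta} − 12)(257 − 3P_{Alta} + 2P_{Borealis}).
∂π/∂P_{Alta} = 293 − 6P_{Alta} + 2P_{Borealis} = 0 ⇒ P_{Alta} = 293/6 + (1/3)P_{Borealis}.
The reaction-function slope is 1/3, so a 6-unit rise in P_{Borealis} moves P_{Alta} by 1/3 × 6 = 2. Alta's best response rises — the actions are strategic complements.

2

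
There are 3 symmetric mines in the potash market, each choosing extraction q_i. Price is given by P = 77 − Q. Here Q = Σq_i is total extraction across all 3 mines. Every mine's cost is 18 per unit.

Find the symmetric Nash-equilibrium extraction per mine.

A representative mine's profit is π_i = q_i(77 − Q) − 18q_i, with Q = q_i + Σ_{j≠i} q_j.
First-order condition: 59 − 2q_i − Σ_{j≠i} q_j = 0.
Imposing symmetry (q_j = q for all j) turns Σ_{j≠i} q_j into 2q, so 59 = 4q and q = 14.75.

14.75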